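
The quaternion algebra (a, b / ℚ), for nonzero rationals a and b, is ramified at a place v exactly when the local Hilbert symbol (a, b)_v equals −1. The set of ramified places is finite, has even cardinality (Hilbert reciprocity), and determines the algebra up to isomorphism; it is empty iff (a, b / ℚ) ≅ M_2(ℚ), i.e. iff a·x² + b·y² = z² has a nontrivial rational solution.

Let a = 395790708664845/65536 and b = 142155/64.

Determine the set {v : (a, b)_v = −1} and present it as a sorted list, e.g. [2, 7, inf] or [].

[3, 13]

Mod squares: a ≡ 6045, b ≡ 195. Check v ∈ {∞, 2, 3, 5, 13, 31}.
v=5: a=5^1·(≡4), b=5^1·(≡4) mod 5; (4|5)=+1, (4|5)=+1; (−1)^{1·1·2}·(+1)^1·(+1)^1 = +1.
v=3: a=3^19·(≡2), b=3^7·(≡2) mod 3; (2|3)=-1, (2|3)=-1; (−1)^{19·7·1}·(-1)^7·(-1)^19 = -1.
v=13: a=13^3·(≡12), b=13^1·(≡11) mod 13; (12|13)=+1, (11|13)=-1; (−1)^{3·1·6}·(+1)^1·(-1)^3 = -1.
v=2: v_2(a)=-16, v_2(b)=-6; units ≡ 5, 3 (mod 8); ε·ε+αω+βω = 0·1+-16·1+-6·1 ≡ 0  ⇒  (a,b)_2 = +1.
v=31: a=31^1·(≡4), b=31^0·(≡10) mod 31; (4|31)=+1, (10|31)=+1; (−1)^{1·0·15}·(+1)^0·(+1)^1 = +1.
v=∞: 6045 > 0 and 195 > 0  ⇒  (a,b)_∞ = +1.
|Ram(6045, 195)| = 2, even; anisotropic at {3, 13}.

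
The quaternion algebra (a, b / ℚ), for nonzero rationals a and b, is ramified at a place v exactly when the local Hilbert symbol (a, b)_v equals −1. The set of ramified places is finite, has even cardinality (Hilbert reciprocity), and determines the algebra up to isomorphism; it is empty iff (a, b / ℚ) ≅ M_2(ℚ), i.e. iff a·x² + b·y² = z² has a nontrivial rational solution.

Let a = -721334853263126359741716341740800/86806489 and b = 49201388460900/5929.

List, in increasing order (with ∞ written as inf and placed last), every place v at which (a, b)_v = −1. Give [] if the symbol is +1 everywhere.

Mod squares: a ≡ -971413, b ≡ 35942281. Check v ∈ {∞, 2, 3, 5, 7, 11, 13, 19, 29, 37, 41, 43}.
v=7: a=7^-2·(≡6), b=7^-2·(≡2) mod 7; (6|7)=-1, (2|7)=+1; (−1)^{-2·-2·3}·(-1)^-2·(+1)^-2 = +1.
v=29: a=29^3·(≡11), b=29^1·(≡16) mod 29; (11|29)=-1, (16|29)=+1; (−1)^{3·1·14}·(-1)^1·(+1)^3 = -1.
v=3: a=3^12·(≡2), b=3^4·(≡1) mod 3; (2|3)=-1, (1|3)=+1; (−1)^{12·4·1}·(-1)^4·(+1)^12 = +1.
v=13: a=13^2·(≡12), b=13^2·(≡11) mod 13; (12|13)=+1, (11|13)=-1; (−1)^{2·2·6}·(+1)^2·(-1)^2 = +1.
v=41: a=41^3·(≡10), b=41^1·(≡10) mod 41; (10|41)=+1, (10|41)=+1; (−1)^{3·1·20}·(+1)^1·(+1)^3 = +1.
v=43: a=43^3·(≡33), b=43^1·(≡33) mod 43; (33|43)=-1, (33|43)=-1; (−1)^{3·1·21}·(-1)^1·(-1)^3 = -1.
v=2: v_2(a)=8, v_2(b)=2; units ≡ 3, 1 (mod 8); ε·ε+αω+βω = 1·0+8·0+2·1 ≡ 0  ⇒  (a,b)_2 = +1.
v=19: a=19^3·(≡10), b=19^1·(≡14) mod 19; (10|19)=-1, (14|19)=-1; (−1)^{3·1·9}·(-1)^1·(-1)^3 = -1.
v=5: a=5^2·(≡2), b=5^2·(≡4) mod 5; (2|5)=-1, (4|5)=+1; (−1)^{2·2·2}·(-1)^2·(+1)^2 = +1.
v=11: a=11^-6·(≡8), b=11^-2·(≡1) mod 11; (8|11)=-1, (1|11)=+1; (−1)^{-6·-2·5}·(-1)^-2·(+1)^-6 = +1.
v=∞: -971413 < 0 and 35942281 > 0  ⇒  (a,b)_∞ = +1.
v=37: a=37^2·(≡29), b=37^1·(≡6) mod 37; (29|37)=-1, (6|37)=-1; (−1)^{2·1·18}·(-1)^1·(-1)^2 = -1.
|Ram(-971413, 35942281)| = 4, even; anisotropic at {19, 29, 37, 43}.

[19, 29, 37, 43]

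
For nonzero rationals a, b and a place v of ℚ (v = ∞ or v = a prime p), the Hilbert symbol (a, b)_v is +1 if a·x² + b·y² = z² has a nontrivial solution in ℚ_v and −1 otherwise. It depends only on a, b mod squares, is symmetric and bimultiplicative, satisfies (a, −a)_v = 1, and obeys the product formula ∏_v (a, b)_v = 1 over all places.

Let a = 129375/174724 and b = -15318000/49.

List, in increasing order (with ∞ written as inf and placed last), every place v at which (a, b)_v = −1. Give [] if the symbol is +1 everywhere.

(a, b) ≡ (23, -4255) mod (ℚ^×)²; places V = {2, 3, 5, 7, 11, 19, 23, 37, ∞}.
(a,b)_19: α=-2, u≡11; β=0, v≡6 (mod 19); (11|19)=+1, (6|19)=+1; sign (−1)^0·+1^0·+1^-2 = +1.
(a,b)_∞: sgn(23)=+, sgn(-4255)=−, so +1.
(a,b)_3: α=2, u≡2; β=2, v≡2 (mod 3); (2|3)=-1, (2|3)=-1; sign (−1)^0·-1^2·-1^2 = +1.
(a,b)_7: α=0, u≡2; β=-2, v≡2 (mod 7); (2|7)=+1, (2|7)=+1; sign (−1)^0·+1^-2·+1^0 = +1.
(a,b)_23: α=1, u≡8; β=1, v≡19 (mod 23); (8|23)=+1, (19|23)=-1; sign (−1)^1·+1^1·-1^1 = +1.
(a,b)_2: α=-2, β=4; u≡7, v≡1 (mod 8); ε(u)ε(v)=1·0, αω(v)=-2·0, βω(u)=4·0; sum ≡ 0  ⇒  +1.
(a,b)_11: α=-2, u≡5; β=0, v≡10 (mod 11); (5|11)=+1, (10|11)=-1; sign (−1)^0·+1^0·-1^-2 = +1.
(a,b)_37: α=0, u≡6; β=1, v≡21 (mod 37); (6|37)=-1, (21|37)=+1; sign (−1)^0·-1^1·+1^0 = -1.
(a,b)_5: α=4, u≡3; β=3, v≡4 (mod 5); (3|5)=-1, (4|5)=+1; sign (−1)^0·-1^3·+1^4 = -1.
Ram(23, -4255) = {5, 37}; no ℚ_5-point on the conic.

[5, 37]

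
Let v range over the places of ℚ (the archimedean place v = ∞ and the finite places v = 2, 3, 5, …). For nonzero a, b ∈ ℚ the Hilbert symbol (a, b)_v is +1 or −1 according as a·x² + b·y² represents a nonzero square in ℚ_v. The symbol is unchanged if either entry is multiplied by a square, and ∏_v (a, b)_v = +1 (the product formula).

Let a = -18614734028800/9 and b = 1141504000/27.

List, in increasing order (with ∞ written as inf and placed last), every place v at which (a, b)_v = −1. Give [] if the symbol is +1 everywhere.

[3, 5, 7, 13]

Mod squares: a ≡ -7, b ≡ 2730. Check v ∈ {∞, 2, 3, 5, 7, 13}.
v=7: a=7^5·(≡5), b=7^3·(≡3) mod 7; (5|7)=-1, (3|7)=-1; (−1)^{5·3·3}·(-1)^3·(-1)^5 = -1.
v=2: v_2(a)=18, v_2(b)=11; units ≡ 1, 5 (mod 8); ε·ε+αω+βω = 0·0+18·1+11·0 ≡ 0  ⇒  (a,b)_2 = +1.
v=5: a=5^2·(≡2), b=5^3·(≡1) mod 5; (2|5)=-1, (1|5)=+1; (−1)^{2·3·2}·(-1)^3·(+1)^2 = -1.
v=13: a=13^2·(≡6), b=13^1·(≡7) mod 13; (6|13)=-1, (7|13)=-1; (−1)^{2·1·6}·(-1)^1·(-1)^2 = -1.
v=3: a=3^-2·(≡2), b=3^-3·(≡1) mod 3; (2|3)=-1, (1|3)=+1; (−1)^{-2·-3·1}·(-1)^-3·(+1)^-2 = -1.
v=∞: -7 < 0 and 2730 > 0  ⇒  (a,b)_∞ = +1.
|Ram(-7, 2730)| = 4, even; anisotropic at {3, 5, 7, 13}.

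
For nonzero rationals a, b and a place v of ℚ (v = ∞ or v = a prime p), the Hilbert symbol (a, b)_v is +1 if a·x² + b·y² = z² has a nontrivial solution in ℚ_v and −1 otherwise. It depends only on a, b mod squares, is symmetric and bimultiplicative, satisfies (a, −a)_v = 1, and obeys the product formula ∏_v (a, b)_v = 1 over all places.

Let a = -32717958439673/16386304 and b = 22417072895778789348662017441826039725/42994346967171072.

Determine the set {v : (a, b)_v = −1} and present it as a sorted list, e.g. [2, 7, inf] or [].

[11, 23, 29, 31]

Mod squares: a ≡ -377, b ≡ 2031337. Check v ∈ {∞, 2, 3, 5, 7, 11, 13, 17, 19, 23, 29, 31, 37, 41, 43}.
v=∞: -377 < 0 and 2031337 > 0  ⇒  (a,b)_∞ = +1.
v=7: a=7^0·(≡1), b=7^1·(≡5) mod 7; (1|7)=+1, (5|7)=-1; (−1)^{0·1·3}·(+1)^1·(-1)^0 = +1.
v=19: a=19^0·(≡12), b=19^2·(≡9) mod 19; (12|19)=-1, (9|19)=+1; (−1)^{0·2·9}·(-1)^2·(+1)^0 = +1.
v=2: v_2(a)=-8, v_2(b)=-18; units ≡ 7, 1 (mod 8); ε·ε+αω+βω = 1·0+-8·0+-18·0 ≡ 0  ⇒  (a,b)_2 = +1.
v=3: a=3^0·(≡1), b=3^-6·(≡1) mod 3; (1|3)=+1, (1|3)=+1; (−1)^{0·-6·1}·(+1)^-6·(+1)^0 = +1.
v=43: a=43^2·(≡21), b=43^4·(≡10) mod 43; (21|43)=+1, (10|43)=+1; (−1)^{2·4·21}·(+1)^4·(+1)^2 = +1.
v=41: a=41^0·(≡10), b=41^-2·(≡2) mod 41; (10|41)=+1, (2|41)=+1; (−1)^{0·-2·20}·(+1)^-2·(+1)^0 = +1.
v=23: a=23^-2·(≡17), b=23^-3·(≡11) mod 23; (17|23)=-1, (11|23)=-1; (−1)^{-2·-3·11}·(-1)^-3·(-1)^-2 = -1.
v=29: a=29^1·(≡7), b=29^2·(≡11) mod 29; (7|29)=+1, (11|29)=-1; (−1)^{1·2·14}·(+1)^2·(-1)^1 = -1.
v=5: a=5^0·(≡3), b=5^2·(≡2) mod 5; (3|5)=-1, (2|5)=-1; (−1)^{0·2·2}·(-1)^2·(-1)^0 = +1.
v=31: a=31^2·(≡23), b=31^5·(≡27) mod 31; (23|31)=-1, (27|31)=-1; (−1)^{2·5·15}·(-1)^5·(-1)^2 = -1.
v=13: a=13^3·(≡12), b=13^6·(≡4) mod 13; (12|13)=+1, (4|13)=+1; (−1)^{3·6·6}·(+1)^6·(+1)^3 = +1.
v=11: a=11^-2·(≡7), b=11^-1·(≡10) mod 11; (7|11)=-1, (10|11)=-1; (−1)^{-2·-1·5}·(-1)^-1·(-1)^-2 = -1.
v=17: a=17^2·(≡7), b=17^6·(≡12) mod 17; (7|17)=-1, (12|17)=-1; (−1)^{2·6·8}·(-1)^6·(-1)^2 = +1.
v=37: a=37^0·(≡10), b=37^1·(≡36) mod 37; (10|37)=+1, (36|37)=+1; (−1)^{0·1·18}·(+1)^1·(+1)^0 = +1.
|Ram(-377, 2031337)| = 4, even; anisotropic at {11, 23, 29, 31}.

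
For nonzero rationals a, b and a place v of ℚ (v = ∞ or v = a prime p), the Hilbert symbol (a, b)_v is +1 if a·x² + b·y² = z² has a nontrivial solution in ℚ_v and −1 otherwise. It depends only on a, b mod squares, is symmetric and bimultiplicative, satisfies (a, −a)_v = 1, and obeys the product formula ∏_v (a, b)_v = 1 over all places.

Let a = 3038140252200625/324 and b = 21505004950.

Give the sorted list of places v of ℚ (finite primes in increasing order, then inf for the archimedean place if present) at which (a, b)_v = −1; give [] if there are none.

(a, b) ≡ (481, 22) mod (ℚ^×)²; places V = {2, 3, 5, 11, 13, 19, 37, ∞}.
(a,b)_11: α=2, u≡7; β=1, v≡7 (mod 11); (7|11)=-1, (7|11)=-1; sign (−1)^0·-1^1·-1^2 = -1.
(a,b)_13: α=3, u≡8; β=4, v≡3 (mod 13); (8|13)=-1, (3|13)=+1; sign (−1)^0·-1^4·+1^3 = +1.
(a,b)_∞: sgn(481)=+, sgn(22)=+, so +1.
(a,b)_3: α=-4, u≡1; β=0, v≡1 (mod 3); (1|3)=+1, (1|3)=+1; sign (−1)^0·+1^0·+1^-4 = +1.
(a,b)_5: α=4, u≡4; β=2, v≡3 (mod 5); (4|5)=+1, (3|5)=-1; sign (−1)^0·+1^2·-1^4 = +1.
(a,b)_2: α=-2, β=1; u≡1, v≡3 (mod 8); ε(u)ε(v)=0·1, αω(v)=-2·1, βω(u)=1·0; sum ≡ 0  ⇒  +1.
(a,b)_37: α=3, u≡32; β=2, v≡15 (mod 37); (32|37)=-1, (15|37)=-1; sign (−1)^0·-1^2·-1^3 = -1.
(a,b)_19: α=2, u≡16; β=0, v≡15 (mod 19); (16|19)=+1, (15|19)=-1; sign (−1)^0·+1^0·-1^2 = +1.
(481, 22 / ℚ) ramifies at {11, 37}: a division algebra.

[11, 37]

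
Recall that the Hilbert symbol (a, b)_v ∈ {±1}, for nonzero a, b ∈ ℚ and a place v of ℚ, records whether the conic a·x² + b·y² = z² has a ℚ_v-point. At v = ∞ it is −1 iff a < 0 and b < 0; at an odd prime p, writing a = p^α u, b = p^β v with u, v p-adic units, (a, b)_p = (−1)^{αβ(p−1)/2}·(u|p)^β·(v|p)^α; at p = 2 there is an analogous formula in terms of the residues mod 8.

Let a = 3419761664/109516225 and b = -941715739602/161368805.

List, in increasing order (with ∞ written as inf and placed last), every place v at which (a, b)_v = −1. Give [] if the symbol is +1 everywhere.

[3, 17]

(a, b) ≡ (11, -5610) mod (ℚ^×)²; places V = {2, 3, 5, 7, 11, 13, 17, 19, 23, 29, 37, ∞}.
(a,b)_∞: sgn(11)=+, sgn(-5610)=−, so +1.
(a,b)_5: α=-2, u≡1; β=-1, v≡3 (mod 5); (1|5)=+1, (3|5)=-1; sign (−1)^0·+1^-1·-1^-2 = +1.
(a,b)_7: α=-2, u≡2; β=0, v≡2 (mod 7); (2|7)=+1, (2|7)=+1; sign (−1)^0·+1^0·+1^-2 = +1.
(a,b)_11: α=1, u≡9; β=1, v≡7 (mod 11); (9|11)=+1, (7|11)=-1; sign (−1)^1·+1^1·-1^1 = +1.
(a,b)_13: α=-2, u≡7; β=-2, v≡8 (mod 13); (7|13)=-1, (8|13)=-1; sign (−1)^0·-1^-2·-1^-2 = +1.
(a,b)_3: α=0, u≡2; β=7, v≡2 (mod 3); (2|3)=-1, (2|3)=-1; sign (−1)^0·-1^7·-1^0 = -1.
(a,b)_2: α=10, β=1; u≡3, v≡3 (mod 8); ε(u)ε(v)=1·1, αω(v)=10·1, βω(u)=1·1; sum ≡ 0  ⇒  +1.
(a,b)_37: α=0, u≡3; β=2, v≡6 (mod 37); (3|37)=+1, (6|37)=-1; sign (−1)^0·+1^2·-1^0 = +1.
(a,b)_29: α=2, u≡17; β=2, v≡28 (mod 29); (17|29)=-1, (28|29)=+1; sign (−1)^0·-1^2·+1^2 = +1.
(a,b)_19: α=2, u≡5; β=-2, v≡2 (mod 19); (5|19)=+1, (2|19)=-1; sign (−1)^0·+1^-2·-1^2 = +1.
(a,b)_23: α=-2, u≡20; β=-2, v≡8 (mod 23); (20|23)=-1, (8|23)=+1; sign (−1)^0·-1^-2·+1^-2 = +1.
(a,b)_17: α=0, u≡10; β=1, v≡14 (mod 17); (10|17)=-1, (14|17)=-1; sign (−1)^0·-1^1·-1^0 = -1.
|Ram(11, -5610)| = 2, even; anisotropic at {3, 17}.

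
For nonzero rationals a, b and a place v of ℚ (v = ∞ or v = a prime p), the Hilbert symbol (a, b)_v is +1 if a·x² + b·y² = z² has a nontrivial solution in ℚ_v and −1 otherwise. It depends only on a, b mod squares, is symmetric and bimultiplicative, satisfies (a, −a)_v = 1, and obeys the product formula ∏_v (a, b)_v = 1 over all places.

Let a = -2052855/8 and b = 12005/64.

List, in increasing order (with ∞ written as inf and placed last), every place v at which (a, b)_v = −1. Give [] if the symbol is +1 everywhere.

Mod squares: a ≡ -190, b ≡ 5. Check v ∈ {∞, 2, 3, 5, 7, 19}.
v=∞: -190 < 0 and 5 > 0  ⇒  (a,b)_∞ = +1.
v=2: v_2(a)=-3, v_2(b)=-6; units ≡ 1, 5 (mod 8); ε·ε+αω+βω = 0·0+-3·1+-6·0 ≡ 1  ⇒  (a,b)_2 = -1.
v=19: a=19^1·(≡1), b=19^0·(≡5) mod 19; (1|19)=+1, (5|19)=+1; (−1)^{1·0·9}·(+1)^0·(+1)^1 = +1.
v=3: a=3^2·(≡2), b=3^0·(≡2) mod 3; (2|3)=-1, (2|3)=-1; (−1)^{2·0·1}·(-1)^0·(-1)^2 = +1.
v=5: a=5^1·(≡3), b=5^1·(≡4) mod 5; (3|5)=-1, (4|5)=+1; (−1)^{1·1·2}·(-1)^1·(+1)^1 = -1.
v=7: a=7^4·(≡6), b=7^4·(≡5) mod 7; (6|7)=-1, (5|7)=-1; (−1)^{4·4·3}·(-1)^4·(-1)^4 = +1.
|Ram(-190, 5)| = 2, even; anisotropic at {2, 5}.

[2, 5]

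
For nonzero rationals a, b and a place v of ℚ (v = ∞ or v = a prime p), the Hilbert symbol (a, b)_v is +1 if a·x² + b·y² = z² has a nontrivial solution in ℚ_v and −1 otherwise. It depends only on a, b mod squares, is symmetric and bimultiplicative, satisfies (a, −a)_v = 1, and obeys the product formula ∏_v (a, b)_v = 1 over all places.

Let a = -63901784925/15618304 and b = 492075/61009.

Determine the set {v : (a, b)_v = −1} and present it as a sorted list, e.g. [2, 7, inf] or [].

Mod squares: a ≡ -493, b ≡ 3. Check v ∈ {∞, 2, 3, 5, 11, 13, 17, 19, 23, 29}.
v=3: a=3^4·(≡2), b=3^9·(≡1) mod 3; (2|3)=-1, (1|3)=+1; (−1)^{4·9·1}·(-1)^9·(+1)^4 = -1.
v=29: a=29^1·(≡27), b=29^0·(≡12) mod 29; (27|29)=-1, (12|29)=-1; (−1)^{1·0·14}·(-1)^0·(-1)^1 = -1.
v=∞: -493 < 0 and 3 > 0  ⇒  (a,b)_∞ = +1.
v=17: a=17^1·(≡7), b=17^0·(≡6) mod 17; (7|17)=-1, (6|17)=-1; (−1)^{1·0·8}·(-1)^0·(-1)^1 = -1.
v=13: a=13^-2·(≡4), b=13^-2·(≡9) mod 13; (4|13)=+1, (9|13)=+1; (−1)^{-2·-2·6}·(+1)^-2·(+1)^-2 = +1.
v=2: v_2(a)=-8, v_2(b)=0; units ≡ 3, 3 (mod 8); ε·ε+αω+βω = 1·1+-8·1+0·1 ≡ 1  ⇒  (a,b)_2 = -1.
v=23: a=23^2·(≡2), b=23^0·(≡1) mod 23; (2|23)=+1, (1|23)=+1; (−1)^{2·0·11}·(+1)^0·(+1)^2 = +1.
v=19: a=19^-2·(≡16), b=19^-2·(≡3) mod 19; (16|19)=+1, (3|19)=-1; (−1)^{-2·-2·9}·(+1)^-2·(-1)^-2 = +1.
v=11: a=11^2·(≡10), b=11^0·(≡4) mod 11; (10|11)=-1, (4|11)=+1; (−1)^{2·0·5}·(-1)^0·(+1)^2 = +1.
v=5: a=5^2·(≡2), b=5^2·(≡2) mod 5; (2|5)=-1, (2|5)=-1; (−1)^{2·2·2}·(-1)^2·(-1)^2 = +1.
(-493, 3 / ℚ) ramifies at {2, 3, 17, 29}: a division algebra.

[2, 3, 17, 29]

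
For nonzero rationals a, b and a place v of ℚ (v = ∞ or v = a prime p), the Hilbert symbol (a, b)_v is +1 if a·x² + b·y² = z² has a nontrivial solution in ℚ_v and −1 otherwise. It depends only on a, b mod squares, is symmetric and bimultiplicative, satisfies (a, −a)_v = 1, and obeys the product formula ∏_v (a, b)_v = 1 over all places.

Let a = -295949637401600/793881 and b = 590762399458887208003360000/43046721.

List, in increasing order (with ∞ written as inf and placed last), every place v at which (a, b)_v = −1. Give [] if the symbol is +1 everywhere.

(a, b) ≡ (-2639, 4669) mod (ℚ^×)²; places V = {2, 3, 5, 7, 11, 13, 23, 29, ∞}.
(a,b)_5: α=2, u≡1; β=4, v≡1 (mod 5); (1|5)=+1, (1|5)=+1; sign (−1)^0·+1^4·+1^2 = +1.
(a,b)_7: α=3, u≡1; β=7, v≡1 (mod 7); (1|7)=+1, (1|7)=+1; sign (−1)^1·+1^7·+1^3 = -1.
(a,b)_13: α=3, u≡5; β=4, v≡7 (mod 13); (5|13)=-1, (7|13)=-1; sign (−1)^0·-1^4·-1^3 = -1.
(a,b)_2: α=10, β=8; u≡1, v≡5 (mod 8); ε(u)ε(v)=0·0, αω(v)=10·1, βω(u)=8·0; sum ≡ 0  ⇒  +1.
(a,b)_23: α=2, u≡4; β=5, v≡17 (mod 23); (4|23)=+1, (17|23)=-1; sign (−1)^0·+1^5·-1^2 = +1.
(a,b)_3: α=-8, u≡1; β=-16, v≡1 (mod 3); (1|3)=+1, (1|3)=+1; sign (−1)^0·+1^-16·+1^-8 = +1.
(a,b)_29: α=1, u≡20; β=3, v≡23 (mod 29); (20|29)=+1, (23|29)=+1; sign (−1)^0·+1^3·+1^1 = +1.
(a,b)_11: α=-2, u≡1; β=0, v≡1 (mod 11); (1|11)=+1, (1|11)=+1; sign (−1)^0·+1^0·+1^-2 = +1.
(a,b)_∞: sgn(-2639)=−, sgn(4669)=+, so +1.
Ram(-2639, 4669) = {7, 13}; no ℚ_7-point on the conic.

[7, 13]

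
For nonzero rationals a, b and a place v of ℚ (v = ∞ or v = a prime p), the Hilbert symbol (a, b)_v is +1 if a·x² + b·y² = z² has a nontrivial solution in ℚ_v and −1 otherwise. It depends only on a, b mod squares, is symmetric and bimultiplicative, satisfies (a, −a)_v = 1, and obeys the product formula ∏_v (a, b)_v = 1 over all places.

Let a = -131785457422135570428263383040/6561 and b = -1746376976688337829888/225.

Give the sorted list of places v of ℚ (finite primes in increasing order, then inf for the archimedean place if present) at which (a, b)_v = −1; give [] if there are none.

(a, b) ≡ (-1112735, -1123547) mod (ℚ^×)²; places V = {2, 3, 5, 7, 13, 17, 19, 29, 43, 53, ∞}.
(a,b)_43: α=4, u≡30; β=3, v≡13 (mod 43); (30|43)=-1, (13|43)=+1; sign (−1)^0·-1^3·+1^4 = -1.
(a,b)_19: α=3, u≡14; β=2, v≡13 (mod 19); (14|19)=-1, (13|19)=-1; sign (−1)^0·-1^2·-1^3 = -1.
(a,b)_17: α=1, u≡6; β=1, v≡6 (mod 17); (6|17)=-1, (6|17)=-1; sign (−1)^0·-1^1·-1^1 = +1.
(a,b)_5: α=1, u≡2; β=-2, v≡3 (mod 5); (2|5)=-1, (3|5)=-1; sign (−1)^0·-1^-2·-1^1 = -1.
(a,b)_29: α=4, u≡1; β=3, v≡7 (mod 29); (1|29)=+1, (7|29)=+1; sign (−1)^0·+1^3·+1^4 = +1.
(a,b)_∞: sgn(-1112735)=−, sgn(-1123547)=−, so -1.
(a,b)_13: α=3, u≡1; β=2, v≡1 (mod 13); (1|13)=+1, (1|13)=+1; sign (−1)^0·+1^2·+1^3 = +1.
(a,b)_7: α=2, u≡6; β=0, v≡4 (mod 7); (6|7)=-1, (4|7)=+1; sign (−1)^0·-1^0·+1^2 = +1.
(a,b)_3: α=-8, u≡1; β=-2, v≡1 (mod 3); (1|3)=+1, (1|3)=+1; sign (−1)^0·+1^-2·+1^-8 = +1.
(a,b)_2: α=14, β=14; u≡1, v≡5 (mod 8); ε(u)ε(v)=0·0, αω(v)=14·1, βω(u)=14·0; sum ≡ 0  ⇒  +1.
(a,b)_53: α=1, u≡49; β=1, v≡46 (mod 53); (49|53)=+1, (46|53)=+1; sign (−1)^0·+1^1·+1^1 = +1.
Ram(-1112735, -1123547) = {5, 19, 43, ∞}; no ℚ_5-point on the conic.

[5, 19, 43, inf]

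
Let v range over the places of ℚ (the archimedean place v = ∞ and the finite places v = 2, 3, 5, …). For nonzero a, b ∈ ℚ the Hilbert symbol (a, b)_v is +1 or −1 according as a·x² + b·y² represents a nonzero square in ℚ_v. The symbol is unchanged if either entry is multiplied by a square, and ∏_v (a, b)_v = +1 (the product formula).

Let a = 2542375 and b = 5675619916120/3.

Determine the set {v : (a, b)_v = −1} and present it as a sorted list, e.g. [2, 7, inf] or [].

Mod squares: a ≡ 55, b ≡ 210. Check v ∈ {∞, 2, 3, 5, 7, 11, 43}.
v=3: a=3^0·(≡1), b=3^-1·(≡1) mod 3; (1|3)=+1, (1|3)=+1; (−1)^{0·-1·1}·(+1)^-1·(+1)^0 = +1.
v=11: a=11^1·(≡4), b=11^2·(≡1) mod 11; (4|11)=+1, (1|11)=+1; (−1)^{1·2·5}·(+1)^2·(+1)^1 = +1.
v=2: v_2(a)=0, v_2(b)=3; units ≡ 7, 1 (mod 8); ε·ε+αω+βω = 1·0+0·0+3·0 ≡ 0  ⇒  (a,b)_2 = +1.
v=∞: 55 > 0 and 210 > 0  ⇒  (a,b)_∞ = +1.
v=5: a=5^3·(≡4), b=5^1·(≡3) mod 5; (4|5)=+1, (3|5)=-1; (−1)^{3·1·2}·(+1)^1·(-1)^3 = -1.
v=43: a=43^2·(≡42), b=43^4·(≡35) mod 43; (42|43)=-1, (35|43)=+1; (−1)^{2·4·21}·(-1)^4·(+1)^2 = +1.
v=7: a=7^0·(≡3), b=7^3·(≡1) mod 7; (3|7)=-1, (1|7)=+1; (−1)^{0·3·3}·(-1)^3·(+1)^0 = -1.
Ram(55, 210) = {5, 7}; no ℚ_5-point on the conic.

[5, 7]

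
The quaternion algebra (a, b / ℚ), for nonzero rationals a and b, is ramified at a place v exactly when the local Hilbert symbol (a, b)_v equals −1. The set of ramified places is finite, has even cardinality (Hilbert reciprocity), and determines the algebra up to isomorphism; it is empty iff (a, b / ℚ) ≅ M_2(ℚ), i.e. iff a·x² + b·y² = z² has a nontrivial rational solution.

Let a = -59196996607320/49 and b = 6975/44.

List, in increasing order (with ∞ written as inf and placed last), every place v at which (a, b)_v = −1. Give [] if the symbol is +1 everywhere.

Mod squares: a ≡ -116870, b ≡ 341. Check v ∈ {∞, 2, 3, 5, 7, 11, 13, 29, 31}.
v=7: a=7^-2·(≡2), b=7^0·(≡5) mod 7; (2|7)=+1, (5|7)=-1; (−1)^{-2·0·3}·(+1)^0·(-1)^-2 = +1.
v=5: a=5^1·(≡4), b=5^2·(≡1) mod 5; (4|5)=+1, (1|5)=+1; (−1)^{1·2·2}·(+1)^2·(+1)^1 = +1.
v=31: a=31^3·(≡30), b=31^1·(≡3) mod 31; (30|31)=-1, (3|31)=-1; (−1)^{3·1·15}·(-1)^1·(-1)^3 = -1.
v=29: a=29^1·(≡6), b=29^0·(≡1) mod 29; (6|29)=+1, (1|29)=+1; (−1)^{1·0·14}·(+1)^0·(+1)^1 = +1.
v=∞: -116870 < 0 and 341 > 0  ⇒  (a,b)_∞ = +1.
v=11: a=11^4·(≡1), b=11^-1·(≡3) mod 11; (1|11)=+1, (3|11)=+1; (−1)^{4·-1·5}·(+1)^-1·(+1)^4 = +1.
v=2: v_2(a)=3, v_2(b)=-2; units ≡ 5, 5 (mod 8); ε·ε+αω+βω = 0·0+3·1+-2·1 ≡ 1  ⇒  (a,b)_2 = -1.
v=3: a=3^2·(≡1), b=3^2·(≡2) mod 3; (1|3)=+1, (2|3)=-1; (−1)^{2·2·1}·(+1)^2·(-1)^2 = +1.
v=13: a=13^1·(≡8), b=13^0·(≡4) mod 13; (8|13)=-1, (4|13)=+1; (−1)^{1·0·6}·(-1)^0·(+1)^1 = +1.
Ram(-116870, 341) = {2, 31}; no ℚ_2-point on the conic.

[2, 31]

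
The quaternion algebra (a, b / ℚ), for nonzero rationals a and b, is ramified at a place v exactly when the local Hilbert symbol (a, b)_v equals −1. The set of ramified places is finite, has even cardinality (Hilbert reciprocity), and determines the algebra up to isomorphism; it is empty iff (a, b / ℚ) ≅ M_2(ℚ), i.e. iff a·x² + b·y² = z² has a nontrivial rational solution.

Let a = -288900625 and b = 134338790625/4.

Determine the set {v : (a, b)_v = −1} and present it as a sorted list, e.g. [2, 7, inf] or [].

(a, b) ≡ (-481, 223665) mod (ℚ^×)²; places V = {2, 3, 5, 13, 31, 37, ∞}.
(a,b)_5: α=4, u≡4; β=5, v≡2 (mod 5); (4|5)=+1, (2|5)=-1; sign (−1)^0·+1^5·-1^4 = +1.
(a,b)_31: α=2, u≡13; β=3, v≡21 (mod 31); (13|31)=-1, (21|31)=-1; sign (−1)^0·-1^3·-1^2 = -1.
(a,b)_37: α=1, u≡22; β=1, v≡14 (mod 37); (22|37)=-1, (14|37)=-1; sign (−1)^0·-1^1·-1^1 = +1.
(a,b)_∞: sgn(-481)=−, sgn(223665)=+, so +1.
(a,b)_2: α=0, β=-2; u≡7, v≡1 (mod 8); ε(u)ε(v)=1·0, αω(v)=0·0, βω(u)=-2·0; sum ≡ 0  ⇒  +1.
(a,b)_3: α=0, u≡2; β=1, v≡2 (mod 3); (2|3)=-1, (2|3)=-1; sign (−1)^0·-1^1·-1^0 = -1.
(a,b)_13: α=1, u≡11; β=1, v≡5 (mod 13); (11|13)=-1, (5|13)=-1; sign (−1)^0·-1^1·-1^1 = +1.
Ram(-481, 223665) = {3, 31}; no ℚ_3-point on the conic.

[3, 31]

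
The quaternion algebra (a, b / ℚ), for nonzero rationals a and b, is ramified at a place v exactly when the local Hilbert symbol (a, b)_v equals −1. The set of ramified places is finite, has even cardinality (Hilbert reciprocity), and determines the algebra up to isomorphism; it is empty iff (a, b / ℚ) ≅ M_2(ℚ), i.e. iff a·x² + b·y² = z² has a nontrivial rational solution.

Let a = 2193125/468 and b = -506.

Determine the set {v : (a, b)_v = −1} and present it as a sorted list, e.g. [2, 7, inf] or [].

(a, b) ≡ (377, -506) mod (ℚ^×)²; places V = {2, 3, 5, 11, 13, 23, 29, ∞}.
(a,b)_2: α=-2, β=1; u≡1, v≡3 (mod 8); ε(u)ε(v)=0·1, αω(v)=-2·1, βω(u)=1·0; sum ≡ 0  ⇒  +1.
(a,b)_5: α=4, u≡3; β=0, v≡4 (mod 5); (3|5)=-1, (4|5)=+1; sign (−1)^0·-1^0·+1^4 = +1.
(a,b)_13: α=-1, u≡9; β=0, v≡1 (mod 13); (9|13)=+1, (1|13)=+1; sign (−1)^0·+1^0·+1^-1 = +1.
(a,b)_11: α=2, u≡5; β=1, v≡9 (mod 11); (5|11)=+1, (9|11)=+1; sign (−1)^0·+1^1·+1^2 = +1.
(a,b)_3: α=-2, u≡2; β=0, v≡1 (mod 3); (2|3)=-1, (1|3)=+1; sign (−1)^0·-1^0·+1^-2 = +1.
(a,b)_29: α=1, u≡20; β=0, v≡16 (mod 29); (20|29)=+1, (16|29)=+1; sign (−1)^0·+1^0·+1^1 = +1.
(a,b)_∞: sgn(377)=+, sgn(-506)=−, so +1.
(a,b)_23: α=0, u≡18; β=1, v≡1 (mod 23); (18|23)=+1, (1|23)=+1; sign (−1)^0·+1^1·+1^0 = +1.
Ram(a, b) = ∅: the form 377·x² + -506·y² − z² is isotropic over every ℚ_v, so by Hasse–Minkowski it is isotropic over ℚ.

[]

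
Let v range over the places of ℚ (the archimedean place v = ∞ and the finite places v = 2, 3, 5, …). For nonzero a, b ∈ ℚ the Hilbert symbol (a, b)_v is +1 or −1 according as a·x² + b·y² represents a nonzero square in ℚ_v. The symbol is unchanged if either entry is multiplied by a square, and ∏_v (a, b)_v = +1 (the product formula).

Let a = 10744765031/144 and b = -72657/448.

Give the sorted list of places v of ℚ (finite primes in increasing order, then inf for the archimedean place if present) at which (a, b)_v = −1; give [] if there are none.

(a, b) ≡ (1812239, -6279) mod (ℚ^×)²; places V = {2, 3, 7, 11, 13, 19, 23, 29, ∞}.
(a,b)_2: α=-4, β=-6; u≡7, v≡1 (mod 8); ε(u)ε(v)=1·0, αω(v)=-4·0, βω(u)=-6·0; sum ≡ 0  ⇒  +1.
(a,b)_7: α=2, u≡1; β=-1, v≡3 (mod 7); (1|7)=+1, (3|7)=-1; sign (−1)^0·+1^-1·-1^2 = +1.
(a,b)_29: α=1, u≡23; β=0, v≡8 (mod 29); (23|29)=+1, (8|29)=-1; sign (−1)^0·+1^0·-1^1 = -1.
(a,b)_3: α=-2, u≡2; β=5, v≡1 (mod 3); (2|3)=-1, (1|3)=+1; sign (−1)^0·-1^5·+1^-2 = -1.
(a,b)_19: α=1, u≡7; β=0, v≡12 (mod 19); (7|19)=+1, (12|19)=-1; sign (−1)^0·+1^0·-1^1 = -1.
(a,b)_∞: sgn(1812239)=+, sgn(-6279)=−, so +1.
(a,b)_11: α=3, u≡10; β=0, v≡8 (mod 11); (10|11)=-1, (8|11)=-1; sign (−1)^0·-1^0·-1^3 = -1.
(a,b)_13: α=1, u≡4; β=1, v≡11 (mod 13); (4|13)=+1, (11|13)=-1; sign (−1)^0·+1^1·-1^1 = -1.
(a,b)_23: α=1, u≡8; β=1, v≡16 (mod 23); (8|23)=+1, (16|23)=+1; sign (−1)^1·+1^1·+1^1 = -1.
(1812239, -6279 / ℚ) ramifies at {3, 11, 13, 19, 23, 29}: a division algebra.

[3, 11, 13, 19, 23, 29]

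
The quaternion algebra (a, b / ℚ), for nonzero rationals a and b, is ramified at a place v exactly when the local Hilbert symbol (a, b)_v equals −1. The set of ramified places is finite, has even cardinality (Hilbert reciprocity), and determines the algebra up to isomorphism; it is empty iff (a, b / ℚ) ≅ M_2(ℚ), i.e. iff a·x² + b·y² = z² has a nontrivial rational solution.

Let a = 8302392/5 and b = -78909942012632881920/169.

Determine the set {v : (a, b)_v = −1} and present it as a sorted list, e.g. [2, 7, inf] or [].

[2, 5, 11, 17]

Mod squares: a ≡ 3990, b ≡ -124355. Check v ∈ {∞, 2, 3, 5, 7, 11, 13, 17, 19, 31}.
v=17: a=17^2·(≡3), b=17^1·(≡7) mod 17; (3|17)=-1, (7|17)=-1; (−1)^{2·1·8}·(-1)^1·(-1)^2 = -1.
v=7: a=7^1·(≡5), b=7^1·(≡4) mod 7; (5|7)=-1, (4|7)=+1; (−1)^{1·1·3}·(-1)^1·(+1)^1 = +1.
v=∞: 3990 > 0 and -124355 < 0  ⇒  (a,b)_∞ = +1.
v=5: a=5^-1·(≡2), b=5^1·(≡4) mod 5; (2|5)=-1, (4|5)=+1; (−1)^{-1·1·2}·(-1)^1·(+1)^-1 = -1.
v=3: a=3^3·(≡1), b=3^10·(≡1) mod 3; (1|3)=+1, (1|3)=+1; (−1)^{3·10·1}·(+1)^10·(+1)^3 = +1.
v=19: a=19^1·(≡5), b=19^3·(≡2) mod 19; (5|19)=+1, (2|19)=-1; (−1)^{1·3·9}·(+1)^3·(-1)^1 = +1.
v=11: a=11^0·(≡2), b=11^3·(≡4) mod 11; (2|11)=-1, (4|11)=+1; (−1)^{0·3·5}·(-1)^3·(+1)^0 = -1.
v=31: a=31^0·(≡13), b=31^2·(≡3) mod 31; (13|31)=-1, (3|31)=-1; (−1)^{0·2·15}·(-1)^2·(-1)^0 = +1.
v=2: v_2(a)=3, v_2(b)=8; units ≡ 3, 5 (mod 8); ε·ε+αω+βω = 1·0+3·1+8·1 ≡ 1  ⇒  (a,b)_2 = -1.
v=13: a=13^0·(≡4), b=13^-2·(≡10) mod 13; (4|13)=+1, (10|13)=+1; (−1)^{0·-2·6}·(+1)^-2·(+1)^0 = +1.
|Ram(3990, -124355)| = 4, even; anisotropic at {2, 5, 11, 17}.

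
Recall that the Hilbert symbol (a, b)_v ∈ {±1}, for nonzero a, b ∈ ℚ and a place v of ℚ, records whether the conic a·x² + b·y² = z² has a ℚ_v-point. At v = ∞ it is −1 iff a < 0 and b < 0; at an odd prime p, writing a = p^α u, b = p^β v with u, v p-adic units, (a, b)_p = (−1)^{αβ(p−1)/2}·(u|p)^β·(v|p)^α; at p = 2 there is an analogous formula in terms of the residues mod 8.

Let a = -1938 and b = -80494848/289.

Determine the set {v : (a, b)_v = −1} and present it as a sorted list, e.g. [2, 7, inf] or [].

[2, 23, 31, inf]

Mod squares: a ≡ -1938, b ≡ -713. Check v ∈ {∞, 2, 3, 7, 17, 19, 23, 31}.
v=19: a=19^1·(≡12), b=19^0·(≡5) mod 19; (12|19)=-1, (5|19)=+1; (−1)^{1·0·9}·(-1)^0·(+1)^1 = +1.
v=17: a=17^1·(≡5), b=17^-2·(≡16) mod 17; (5|17)=-1, (16|17)=+1; (−1)^{1·-2·8}·(-1)^-2·(+1)^1 = +1.
v=31: a=31^0·(≡15), b=31^1·(≡20) mod 31; (15|31)=-1, (20|31)=+1; (−1)^{0·1·15}·(-1)^1·(+1)^0 = -1.
v=∞: -1938 < 0 and -713 < 0  ⇒  (a,b)_∞ = -1.
v=2: v_2(a)=1, v_2(b)=8; units ≡ 7, 7 (mod 8); ε·ε+αω+βω = 1·1+1·0+8·0 ≡ 1  ⇒  (a,b)_2 = -1.
v=23: a=23^0·(≡17), b=23^1·(≡5) mod 23; (17|23)=-1, (5|23)=-1; (−1)^{0·1·11}·(-1)^1·(-1)^0 = -1.
v=3: a=3^1·(≡2), b=3^2·(≡1) mod 3; (2|3)=-1, (1|3)=+1; (−1)^{1·2·1}·(-1)^2·(+1)^1 = +1.
v=7: a=7^0·(≡1), b=7^2·(≡4) mod 7; (1|7)=+1, (4|7)=+1; (−1)^{0·2·3}·(+1)^2·(+1)^0 = +1.
|Ram(-1938, -713)| = 4, even; anisotropic at {2, 23, 31, ∞}.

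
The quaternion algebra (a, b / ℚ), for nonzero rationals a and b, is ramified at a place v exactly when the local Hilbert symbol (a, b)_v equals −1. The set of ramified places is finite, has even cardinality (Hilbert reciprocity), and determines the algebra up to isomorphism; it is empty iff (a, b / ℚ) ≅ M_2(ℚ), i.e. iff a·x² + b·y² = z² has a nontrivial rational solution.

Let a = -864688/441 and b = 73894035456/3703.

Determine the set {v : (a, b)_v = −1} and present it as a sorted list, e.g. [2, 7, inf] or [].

[2, 3]

(a, b) ≡ (-187, 42) mod (ℚ^×)²; places V = {2, 3, 7, 11, 17, 23, ∞}.
(a,b)_∞: sgn(-187)=−, sgn(42)=+, so +1.
(a,b)_11: α=1, u≡9; β=0, v≡3 (mod 11); (9|11)=+1, (3|11)=+1; sign (−1)^0·+1^0·+1^1 = +1.
(a,b)_23: α=0, u≡5; β=-2, v≡14 (mod 23); (5|23)=-1, (14|23)=-1; sign (−1)^0·-1^-2·-1^0 = +1.
(a,b)_7: α=-2, u≡4; β=-1, v≡6 (mod 7); (4|7)=+1, (6|7)=-1; sign (−1)^0·+1^-1·-1^-2 = +1.
(a,b)_3: α=-2, u≡2; β=3, v≡2 (mod 3); (2|3)=-1, (2|3)=-1; sign (−1)^0·-1^3·-1^-2 = -1.
(a,b)_2: α=4, β=15; u≡5, v≡5 (mod 8); ε(u)ε(v)=0·0, αω(v)=4·1, βω(u)=15·1; sum ≡ 1  ⇒  -1.
(a,b)_17: α=3, u≡6; β=4, v≡4 (mod 17); (6|17)=-1, (4|17)=+1; sign (−1)^0·-1^4·+1^3 = +1.
(-187, 42 / ℚ) ramifies at {2, 3}: a division algebra.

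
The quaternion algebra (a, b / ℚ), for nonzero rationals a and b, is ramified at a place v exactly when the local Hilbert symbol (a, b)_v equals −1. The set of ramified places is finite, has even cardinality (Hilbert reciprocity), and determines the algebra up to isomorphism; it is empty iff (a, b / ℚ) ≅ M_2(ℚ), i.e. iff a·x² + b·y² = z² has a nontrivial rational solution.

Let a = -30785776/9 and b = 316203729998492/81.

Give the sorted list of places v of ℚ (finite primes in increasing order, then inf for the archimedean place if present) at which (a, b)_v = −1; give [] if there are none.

[17, 23]

Mod squares: a ≡ -1924111, b ≡ 4077647. Check v ∈ {∞, 2, 3, 7, 17, 19, 23, 31, 37, 43}.
v=37: a=37^1·(≡5), b=37^2·(≡21) mod 37; (5|37)=-1, (21|37)=+1; (−1)^{1·2·18}·(-1)^2·(+1)^1 = +1.
v=17: a=17^1·(≡11), b=17^2·(≡10) mod 17; (11|17)=-1, (10|17)=-1; (−1)^{1·2·8}·(-1)^2·(-1)^1 = -1.
v=∞: -1924111 < 0 and 4077647 > 0  ⇒  (a,b)_∞ = +1.
v=31: a=31^0·(≡5), b=31^1·(≡9) mod 31; (5|31)=+1, (9|31)=+1; (−1)^{0·1·15}·(+1)^1·(+1)^0 = +1.
v=43: a=43^0·(≡13), b=43^1·(≡14) mod 43; (13|43)=+1, (14|43)=+1; (−1)^{0·1·21}·(+1)^1·(+1)^0 = +1.
v=2: v_2(a)=4, v_2(b)=2; units ≡ 1, 7 (mod 8); ε·ε+αω+βω = 0·1+4·0+2·0 ≡ 0  ⇒  (a,b)_2 = +1.
v=19: a=19^1·(≡6), b=19^1·(≡8) mod 19; (6|19)=+1, (8|19)=-1; (−1)^{1·1·9}·(+1)^1·(-1)^1 = +1.
v=23: a=23^1·(≡20), b=23^1·(≡21) mod 23; (20|23)=-1, (21|23)=-1; (−1)^{1·1·11}·(-1)^1·(-1)^1 = -1.
v=7: a=7^1·(≡3), b=7^3·(≡2) mod 7; (3|7)=-1, (2|7)=+1; (−1)^{1·3·3}·(-1)^3·(+1)^1 = +1.
v=3: a=3^-2·(≡2), b=3^-4·(≡2) mod 3; (2|3)=-1, (2|3)=-1; (−1)^{-2·-4·1}·(-1)^-4·(-1)^-2 = +1.
(-1924111, 4077647 / ℚ) ramifies at {17, 23}: a division algebra.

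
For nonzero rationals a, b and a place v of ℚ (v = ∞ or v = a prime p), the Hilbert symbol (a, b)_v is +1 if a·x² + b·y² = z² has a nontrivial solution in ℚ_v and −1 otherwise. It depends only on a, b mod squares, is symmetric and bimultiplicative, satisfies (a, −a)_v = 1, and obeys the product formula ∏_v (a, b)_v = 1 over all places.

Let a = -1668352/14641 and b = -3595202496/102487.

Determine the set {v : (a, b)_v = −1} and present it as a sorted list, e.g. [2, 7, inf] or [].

Mod squares: a ≡ -133, b ≡ -9177. Check v ∈ {∞, 2, 3, 7, 11, 19, 23}.
v=3: a=3^0·(≡2), b=3^5·(≡1) mod 3; (2|3)=-1, (1|3)=+1; (−1)^{0·5·1}·(-1)^5·(+1)^0 = -1.
v=∞: -133 < 0 and -9177 < 0  ⇒  (a,b)_∞ = -1.
v=19: a=19^1·(≡13), b=19^1·(≡6) mod 19; (13|19)=-1, (6|19)=+1; (−1)^{1·1·9}·(-1)^1·(+1)^1 = +1.
v=11: a=11^-4·(≡7), b=11^-4·(≡7) mod 11; (7|11)=-1, (7|11)=-1; (−1)^{-4·-4·5}·(-1)^-4·(-1)^-4 = +1.
v=23: a=23^0·(≡7), b=23^3·(≡7) mod 23; (7|23)=-1, (7|23)=-1; (−1)^{0·3·11}·(-1)^3·(-1)^0 = -1.
v=7: a=7^3·(≡2), b=7^-1·(≡6) mod 7; (2|7)=+1, (6|7)=-1; (−1)^{3·-1·3}·(+1)^-1·(-1)^3 = +1.
v=2: v_2(a)=8, v_2(b)=6; units ≡ 3, 7 (mod 8); ε·ε+αω+βω = 1·1+8·0+6·1 ≡ 1  ⇒  (a,b)_2 = -1.
|Ram(-133, -9177)| = 4, even; anisotropic at {2, 3, 23, ∞}.

[2, 3, 23, inf]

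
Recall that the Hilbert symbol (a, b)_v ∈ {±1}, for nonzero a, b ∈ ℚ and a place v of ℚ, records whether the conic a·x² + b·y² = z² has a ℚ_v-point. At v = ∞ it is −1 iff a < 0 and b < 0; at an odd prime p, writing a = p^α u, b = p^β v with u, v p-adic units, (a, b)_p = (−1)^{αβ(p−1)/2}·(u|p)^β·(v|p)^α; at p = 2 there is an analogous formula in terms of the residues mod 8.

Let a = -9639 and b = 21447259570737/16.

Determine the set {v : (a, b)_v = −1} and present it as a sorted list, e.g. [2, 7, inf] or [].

[13, 29]

(a, b) ≡ (-119, 1390753) mod (ℚ^×)²; places V = {2, 3, 7, 11, 13, 17, 29, 31, ∞}.
(a,b)_∞: sgn(-119)=−, sgn(1390753)=+, so +1.
(a,b)_7: α=1, u≡2; β=3, v≡6 (mod 7); (2|7)=+1, (6|7)=-1; sign (−1)^1·+1^3·-1^1 = +1.
(a,b)_2: α=0, β=-4; u≡1, v≡1 (mod 8); ε(u)ε(v)=0·0, αω(v)=0·0, βω(u)=-4·0; sum ≡ 0  ⇒  +1.
(a,b)_13: α=0, u≡7; β=1, v≡10 (mod 13); (7|13)=-1, (10|13)=+1; sign (−1)^0·-1^1·+1^0 = -1.
(a,b)_11: α=0, u≡8; β=2, v≡5 (mod 11); (8|11)=-1, (5|11)=+1; sign (−1)^0·-1^2·+1^0 = +1.
(a,b)_29: α=0, u≡18; β=1, v≡6 (mod 29); (18|29)=-1, (6|29)=+1; sign (−1)^0·-1^1·+1^0 = -1.
(a,b)_3: α=4, u≡1; β=2, v≡1 (mod 3); (1|3)=+1, (1|3)=+1; sign (−1)^0·+1^2·+1^4 = +1.
(a,b)_17: α=1, u≡11; β=3, v≡10 (mod 17); (11|17)=-1, (10|17)=-1; sign (−1)^0·-1^3·-1^1 = +1.
(a,b)_31: α=0, u≡2; β=1, v≡22 (mod 31); (2|31)=+1, (22|31)=-1; sign (−1)^0·+1^1·-1^0 = +1.
Ram(-119, 1390753) = {13, 29}; no ℚ_13-point on the conic.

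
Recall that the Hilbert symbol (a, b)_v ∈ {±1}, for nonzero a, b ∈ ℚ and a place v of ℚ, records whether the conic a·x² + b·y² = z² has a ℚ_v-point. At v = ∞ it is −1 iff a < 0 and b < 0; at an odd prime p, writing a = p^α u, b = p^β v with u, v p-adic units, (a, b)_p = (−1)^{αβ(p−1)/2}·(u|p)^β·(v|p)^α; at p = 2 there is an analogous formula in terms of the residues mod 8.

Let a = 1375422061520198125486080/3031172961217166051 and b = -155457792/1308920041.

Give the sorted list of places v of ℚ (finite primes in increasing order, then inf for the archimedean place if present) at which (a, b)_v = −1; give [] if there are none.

Mod squares: a ≡ 965770, b ≡ -17. Check v ∈ {∞, 2, 3, 5, 7, 11, 13, 17, 19, 23}.
v=13: a=13^-3·(≡8), b=13^-2·(≡4) mod 13; (8|13)=-1, (4|13)=+1; (−1)^{-3·-2·6}·(-1)^-2·(+1)^-3 = +1.
v=23: a=23^-5·(≡20), b=23^-2·(≡3) mod 23; (20|23)=-1, (3|23)=+1; (−1)^{-5·-2·11}·(-1)^-2·(+1)^-5 = +1.
v=2: v_2(a)=35, v_2(b)=8; units ≡ 5, 7 (mod 8); ε·ε+αω+βω = 0·1+35·0+8·1 ≡ 0  ⇒  (a,b)_2 = +1.
v=∞: 965770 > 0 and -17 < 0  ⇒  (a,b)_∞ = +1.
v=17: a=17^3·(≡15), b=17^1·(≡9) mod 17; (15|17)=+1, (9|17)=+1; (−1)^{3·1·8}·(+1)^1·(+1)^3 = +1.
v=7: a=7^6·(≡2), b=7^2·(≡1) mod 7; (2|7)=+1, (1|7)=+1; (−1)^{6·2·3}·(+1)^2·(+1)^6 = +1.
v=11: a=11^-8·(≡9), b=11^-4·(≡4) mod 11; (9|11)=+1, (4|11)=+1; (−1)^{-8·-4·5}·(+1)^-4·(+1)^-8 = +1.
v=5: a=5^1·(≡1), b=5^0·(≡3) mod 5; (1|5)=+1, (3|5)=-1; (−1)^{1·0·2}·(+1)^0·(-1)^1 = -1.
v=3: a=3^6·(≡1), b=3^6·(≡1) mod 3; (1|3)=+1, (1|3)=+1; (−1)^{6·6·1}·(+1)^6·(+1)^6 = +1.
v=19: a=19^1·(≡4), b=19^0·(≡2) mod 19; (4|19)=+1, (2|19)=-1; (−1)^{1·0·9}·(+1)^0·(-1)^1 = -1.
Ram(965770, -17) = {5, 19}; no ℚ_5-point on the conic.

[5, 19]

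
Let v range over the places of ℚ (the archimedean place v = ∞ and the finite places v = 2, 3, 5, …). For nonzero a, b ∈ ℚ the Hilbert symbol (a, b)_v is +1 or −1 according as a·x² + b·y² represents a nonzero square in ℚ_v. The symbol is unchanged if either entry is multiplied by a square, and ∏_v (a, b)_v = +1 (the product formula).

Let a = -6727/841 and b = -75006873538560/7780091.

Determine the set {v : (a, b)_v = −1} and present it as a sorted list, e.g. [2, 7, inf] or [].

Mod squares: a ≡ -7, b ≡ -64515. Check v ∈ {∞, 2, 3, 5, 7, 11, 17, 19, 23, 29, 31}.
v=19: a=19^0·(≡15), b=19^2·(≡4) mod 19; (15|19)=-1, (4|19)=+1; (−1)^{0·2·9}·(-1)^2·(+1)^0 = +1.
v=2: v_2(a)=0, v_2(b)=12; units ≡ 1, 5 (mod 8); ε·ε+αω+βω = 0·0+0·1+12·0 ≡ 0  ⇒  (a,b)_2 = +1.
v=∞: -7 < 0 and -64515 < 0  ⇒  (a,b)_∞ = -1.
v=29: a=29^-2·(≡1), b=29^-4·(≡27) mod 29; (1|29)=+1, (27|29)=-1; (−1)^{-2·-4·14}·(+1)^-4·(-1)^-2 = +1.
v=17: a=17^0·(≡7), b=17^1·(≡8) mod 17; (7|17)=-1, (8|17)=+1; (−1)^{0·1·8}·(-1)^1·(+1)^0 = -1.
v=7: a=7^1·(≡5), b=7^0·(≡4) mod 7; (5|7)=-1, (4|7)=+1; (−1)^{1·0·3}·(-1)^0·(+1)^1 = +1.
v=23: a=23^0·(≡8), b=23^1·(≡16) mod 23; (8|23)=+1, (16|23)=+1; (−1)^{0·1·11}·(+1)^1·(+1)^0 = +1.
v=11: a=11^0·(≡1), b=11^-1·(≡5) mod 11; (1|11)=+1, (5|11)=+1; (−1)^{0·-1·5}·(+1)^-1·(+1)^0 = +1.
v=31: a=31^2·(≡6), b=31^2·(≡29) mod 31; (6|31)=-1, (29|31)=-1; (−1)^{2·2·15}·(-1)^2·(-1)^2 = +1.
v=5: a=5^0·(≡3), b=5^1·(≡3) mod 5; (3|5)=-1, (3|5)=-1; (−1)^{0·1·2}·(-1)^1·(-1)^0 = -1.
v=3: a=3^0·(≡2), b=3^3·(≡2) mod 3; (2|3)=-1, (2|3)=-1; (−1)^{0·3·1}·(-1)^3·(-1)^0 = -1.
|Ram(-7, -64515)| = 4, even; anisotropic at {3, 5, 17, ∞}.

[3, 5, 17, inf]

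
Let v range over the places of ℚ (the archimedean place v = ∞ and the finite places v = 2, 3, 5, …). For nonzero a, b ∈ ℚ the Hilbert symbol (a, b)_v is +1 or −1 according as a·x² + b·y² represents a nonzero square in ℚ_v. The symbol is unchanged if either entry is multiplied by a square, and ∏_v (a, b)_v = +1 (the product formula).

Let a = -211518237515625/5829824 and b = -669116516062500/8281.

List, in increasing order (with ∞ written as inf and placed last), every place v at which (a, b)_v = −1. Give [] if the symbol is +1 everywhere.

[3, 11, 23, inf]

(a, b) ≡ (-22011, -34017) mod (ℚ^×)²; places V = {2, 3, 5, 7, 11, 13, 17, 23, 29, ∞}.
(a,b)_17: α=4, u≡2; β=3, v≡3 (mod 17); (2|17)=+1, (3|17)=-1; sign (−1)^0·+1^3·-1^4 = +1.
(a,b)_7: α=-2, u≡4; β=-2, v≡5 (mod 7); (4|7)=+1, (5|7)=-1; sign (−1)^0·+1^-2·-1^-2 = +1.
(a,b)_13: α=-2, u≡11; β=-2, v≡4 (mod 13); (11|13)=-1, (4|13)=+1; sign (−1)^0·-1^-2·+1^-2 = +1.
(a,b)_3: α=5, u≡1; β=3, v≡1 (mod 3); (1|3)=+1, (1|3)=+1; sign (−1)^1·+1^3·+1^5 = -1.
(a,b)_29: α=1, u≡25; β=1, v≡7 (mod 29); (25|29)=+1, (7|29)=+1; sign (−1)^0·+1^1·+1^1 = +1.
(a,b)_2: α=-6, β=2; u≡5, v≡7 (mod 8); ε(u)ε(v)=0·1, αω(v)=-6·0, βω(u)=2·1; sum ≡ 0  ⇒  +1.
(a,b)_∞: sgn(-22011)=−, sgn(-34017)=−, so -1.
(a,b)_11: α=-1, u≡1; β=2, v≡8 (mod 11); (1|11)=+1, (8|11)=-1; sign (−1)^0·+1^2·-1^-1 = -1.
(a,b)_5: α=6, u≡1; β=6, v≡2 (mod 5); (1|5)=+1, (2|5)=-1; sign (−1)^0·+1^6·-1^6 = +1.
(a,b)_23: α=1, u≡18; β=1, v≡3 (mod 23); (18|23)=+1, (3|23)=+1; sign (−1)^1·+1^1·+1^1 = -1.
Ram(-22011, -34017) = {3, 11, 23, ∞}; no ℚ_3-point on the conic.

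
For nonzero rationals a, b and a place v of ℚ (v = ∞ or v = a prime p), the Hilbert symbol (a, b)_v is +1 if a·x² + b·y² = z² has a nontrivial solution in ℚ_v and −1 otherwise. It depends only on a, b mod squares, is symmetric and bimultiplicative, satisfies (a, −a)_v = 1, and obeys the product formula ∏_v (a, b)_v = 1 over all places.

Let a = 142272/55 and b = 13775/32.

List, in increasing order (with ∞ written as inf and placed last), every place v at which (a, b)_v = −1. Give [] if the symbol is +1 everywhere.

(a, b) ≡ (13585, 1102) mod (ℚ^×)²; places V = {2, 3, 5, 11, 13, 19, 29, ∞}.
(a,b)_13: α=1, u≡8; β=0, v≡10 (mod 13); (8|13)=-1, (10|13)=+1; sign (−1)^0·-1^0·+1^1 = +1.
(a,b)_19: α=1, u≡18; β=1, v≡9 (mod 19); (18|19)=-1, (9|19)=+1; sign (−1)^1·-1^1·+1^1 = +1.
(a,b)_∞: sgn(13585)=+, sgn(1102)=+, so +1.
(a,b)_2: α=6, β=-5; u≡1, v≡7 (mod 8); ε(u)ε(v)=0·1, αω(v)=6·0, βω(u)=-5·0; sum ≡ 0  ⇒  +1.
(a,b)_29: α=0, u≡20; β=1, v≡23 (mod 29); (20|29)=+1, (23|29)=+1; sign (−1)^0·+1^1·+1^0 = +1.
(a,b)_5: α=-1, u≡2; β=2, v≡3 (mod 5); (2|5)=-1, (3|5)=-1; sign (−1)^0·-1^2·-1^-1 = -1.
(a,b)_3: α=2, u≡1; β=0, v≡1 (mod 3); (1|3)=+1, (1|3)=+1; sign (−1)^0·+1^0·+1^2 = +1.
(a,b)_11: α=-1, u≡4; β=0, v≡8 (mod 11); (4|11)=+1, (8|11)=-1; sign (−1)^0·+1^0·-1^-1 = -1.
|Ram(13585, 1102)| = 2, even; anisotropic at {5, 11}.

[5, 11]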